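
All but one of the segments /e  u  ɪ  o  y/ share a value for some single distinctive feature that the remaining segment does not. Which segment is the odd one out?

ɪ

The remaining segments after removing /ɪ/ share [+tense]; /ɪ/ (high front unrounded lax vowel) is [−tense]. For every other candidate removal, the leftover set fails to share any single feature value that the removed segment lacks.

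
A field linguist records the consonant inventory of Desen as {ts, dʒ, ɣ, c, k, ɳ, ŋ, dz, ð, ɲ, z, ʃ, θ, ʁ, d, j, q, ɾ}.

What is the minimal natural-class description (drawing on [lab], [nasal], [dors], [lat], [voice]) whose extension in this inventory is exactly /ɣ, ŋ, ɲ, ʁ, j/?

The class [+voice], [+dorsal] has exactly /ɣ, ŋ, ɲ, ʁ, j/ as its extension in this inventory. No smaller conjunction from the listed features achieves this: [+dorsal] alone would also admit /c, k, q/; [+voice] alone would also admit /dʒ, ɳ, dz, ð, …/; and checking the remaining single features turns up none with this extension.

[+voice, +dors]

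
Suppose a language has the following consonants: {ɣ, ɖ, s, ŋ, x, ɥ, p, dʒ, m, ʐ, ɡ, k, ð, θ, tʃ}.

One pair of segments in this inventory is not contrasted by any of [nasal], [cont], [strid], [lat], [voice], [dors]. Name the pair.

ɣ, ɥ

On the given features, /ɣ/ and /ɥ/ have an identical profile: [-nasal], [+continuant], [-strident], [-lateral], [+voice], [+dorsal]. No other two segments in the inventory coincide on all 6 features. (They do differ in [sonorant], [labial], [round] and [back], which are not among the given features.)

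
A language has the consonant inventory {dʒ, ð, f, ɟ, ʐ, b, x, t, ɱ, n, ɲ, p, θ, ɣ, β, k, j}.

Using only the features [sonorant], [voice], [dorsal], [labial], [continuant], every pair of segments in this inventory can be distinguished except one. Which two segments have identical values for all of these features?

ʐ, ð

/ʐ/ (voiced retroflex fricative) and /ð/ (voiced dental fricative) are both [-sonorant], [+voice], [-dorsal], [-labial], [+continuant], so none of the listed features separates them. (They do differ in [strident], [anterior] and [distributed], which are not among the given features.) Every other pair in the inventory differs on at least one listed feature.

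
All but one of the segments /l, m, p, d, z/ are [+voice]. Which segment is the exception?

p

/l, z, d, m/ are all [+voice]; /p/ (voiceless bilabial stop) is [-voice].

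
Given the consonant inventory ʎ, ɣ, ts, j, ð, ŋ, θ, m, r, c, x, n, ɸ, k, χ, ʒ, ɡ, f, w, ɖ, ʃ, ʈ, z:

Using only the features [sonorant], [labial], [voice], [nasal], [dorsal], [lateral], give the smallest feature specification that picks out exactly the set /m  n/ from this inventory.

[+nasal, -dorsal]

The class [+nasal], [-dorsal] has exactly /m, n/ as its extension in this inventory. No smaller conjunction from the listed features achieves this: [-dorsal] alone would also admit /ts, ð, θ, r, …/; [+nasal] alone would also admit /ŋ/; and checking the remaining single features turns up none with this extension.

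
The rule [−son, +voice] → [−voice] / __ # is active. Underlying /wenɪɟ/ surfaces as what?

Only the final segment /ɟ/ is both word-final and matches the structural description. It is a voiced palatal stop, so [−son, +voice] holds; changing it to [−voice] with all other features held fixed yields /c/ (voiceless palatal stop). No other segment meets both the structural description and the environment, so the output is [wenɪc].

[wenɪc]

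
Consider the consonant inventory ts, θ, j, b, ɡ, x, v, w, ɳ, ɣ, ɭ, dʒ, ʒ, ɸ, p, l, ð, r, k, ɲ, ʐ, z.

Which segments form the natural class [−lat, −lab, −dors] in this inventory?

ts, θ, ɳ, dʒ, ʒ, ð, r, ʐ, z

Checking each segment against [−lateral], [−labial], [−dorsal]: /ts/ (voiceless alveolar affricate), /θ/ (voiceless dental fricative), /ɳ/ (retroflex nasal), /dʒ/ (voiced postalveolar affricate), /ʒ/ (voiced postalveolar fricative), /ð/ (voiced dental fricative), among others, satisfy every feature; every other segment in the inventory fails at least one.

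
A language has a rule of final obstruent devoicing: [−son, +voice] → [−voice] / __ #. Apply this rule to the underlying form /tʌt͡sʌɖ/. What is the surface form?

[tʌt͡sʌʈ]

The only segment in the rule's environment that also matches [−son, +voice] is /ɖ/. Applying [−voice] turns the voiced retroflex stop into /ʈ/ (voiceless retroflex stop), giving [tʌt͡sʌʈ].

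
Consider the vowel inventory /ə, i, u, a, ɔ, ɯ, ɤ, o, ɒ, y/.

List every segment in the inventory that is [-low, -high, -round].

Checking each segment against [-low], [-high], [-round]: /ə/ (mid central vowel (schwa)), /ɤ/ (mid back unrounded tense vowel) satisfy every feature; every other segment in the inventory fails at least one.

ə, ɤ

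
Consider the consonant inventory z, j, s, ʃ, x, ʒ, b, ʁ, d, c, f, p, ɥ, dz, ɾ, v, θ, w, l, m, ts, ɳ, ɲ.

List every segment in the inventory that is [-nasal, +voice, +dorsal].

j, ʁ, ɥ, w

Among the inventory, the [-nasal] segments are /z, j, s, ʃ, x, ʒ, b, ʁ, d, c, f, p, ɥ, dz, ɾ, v, θ, w, l, ts/.
Then [+voice] gives /z, j, ʒ, b, ʁ, d, ɥ, dz, ɾ, v, w, l/.
Among these, [+dorsal] leaves /j, ʁ, ɥ, w/.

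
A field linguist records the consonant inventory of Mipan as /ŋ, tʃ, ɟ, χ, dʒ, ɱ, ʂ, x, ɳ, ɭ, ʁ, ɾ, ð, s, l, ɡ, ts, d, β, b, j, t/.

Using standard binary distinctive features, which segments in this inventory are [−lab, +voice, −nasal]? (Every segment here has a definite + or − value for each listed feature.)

Checking each segment against [−labial], [+voice], [−nasal]: /ɟ/ (voiced palatal stop), /dʒ/ (voiced postalveolar affricate), /ɭ/ (retroflex lateral approximant), /ʁ/ (voiced uvular fricative), /ɾ/ (alveolar tap), /ð/ (voiced dental fricative), among others, satisfy every feature; every other segment in the inventory fails at least one.

ɟ, dʒ, ɭ, ʁ, ɾ, ð, l, ɡ, d, j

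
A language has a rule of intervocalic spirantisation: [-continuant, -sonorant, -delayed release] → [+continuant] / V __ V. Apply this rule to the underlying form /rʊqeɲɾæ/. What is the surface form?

[rʊχeɲɾæ]

The only segment in the rule's environment that also matches [-continuant, -sonorant, -delayed release] is /q/. Applying [+continuant] turns the voiceless uvular stop into /χ/ (voiceless uvular fricative), giving [rʊχeɲɾæ].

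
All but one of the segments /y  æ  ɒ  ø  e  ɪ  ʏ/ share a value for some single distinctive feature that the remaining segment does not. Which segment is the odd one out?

The remaining segments after removing /ɒ/ share [−back]; /ɒ/ (low back rounded vowel) is [+back]. For every other candidate removal, the leftover set fails to share any single feature value that the removed segment lacks.

ɒ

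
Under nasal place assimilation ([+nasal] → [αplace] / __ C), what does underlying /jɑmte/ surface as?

[jɑnte]

The only nasal preceding a consonant is /m/ before /t/. /t/ is [+coronal], so /m/ → /n/, giving [jɑnte].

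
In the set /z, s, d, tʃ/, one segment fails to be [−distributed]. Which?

/tʃ/ is the voiceless postalveolar affricate, which is [+distributed]; the rest — /d, s, z/ — are [−distributed].

tʃ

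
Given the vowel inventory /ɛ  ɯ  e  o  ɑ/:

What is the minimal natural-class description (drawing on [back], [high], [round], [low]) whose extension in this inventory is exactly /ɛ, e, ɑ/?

[-high, -round]

/ɛ, e, ɑ/ are all [-high], [-round], and no other segment in the inventory matches both values. Dropping any one of them over-generates: [-round] alone would also admit /ɯ/; [-high] alone would also admit /o/. No other single listed feature picks out exactly this set either, so fewer than two features will not do.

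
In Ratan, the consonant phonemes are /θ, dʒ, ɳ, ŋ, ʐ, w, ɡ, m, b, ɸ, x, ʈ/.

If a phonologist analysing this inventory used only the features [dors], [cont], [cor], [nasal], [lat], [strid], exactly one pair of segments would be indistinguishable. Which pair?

Both /w/ and /x/ are [+dorsal], [+continuant], [-coronal], [-nasal], [-lateral], [-strident]. Since the list omits [sonorant], [voice], [labial] and [round] — which do distinguish the labial-velar glide from the voiceless velar fricative — this pair collapses; all other pairs remain distinct.

w, x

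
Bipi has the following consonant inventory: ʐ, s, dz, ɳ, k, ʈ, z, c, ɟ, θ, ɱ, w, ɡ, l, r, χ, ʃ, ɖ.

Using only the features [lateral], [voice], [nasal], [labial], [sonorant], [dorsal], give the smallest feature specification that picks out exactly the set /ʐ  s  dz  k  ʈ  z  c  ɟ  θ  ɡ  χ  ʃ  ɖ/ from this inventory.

/ʐ, s, dz, k, ʈ, z, c, ɟ, θ, ɡ, χ, ʃ, ɖ/ are exactly the [-sonorant] segments in the inventory, so a single feature suffices.

[-sonorant]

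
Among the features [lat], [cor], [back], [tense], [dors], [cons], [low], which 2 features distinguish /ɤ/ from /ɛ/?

[back], [tense]

/ɤ/ is the mid back unrounded tense vowel and /ɛ/ is the mid front unrounded lax vowel. Both are [−lateral], [−coronal], [+dorsal], [−consonantal], [−low]. /ɤ/ is [+back] while /ɛ/ is [−back]; /ɤ/ is [+tense] while /ɛ/ is [−tense], so the distinguishing features are [back], [tense].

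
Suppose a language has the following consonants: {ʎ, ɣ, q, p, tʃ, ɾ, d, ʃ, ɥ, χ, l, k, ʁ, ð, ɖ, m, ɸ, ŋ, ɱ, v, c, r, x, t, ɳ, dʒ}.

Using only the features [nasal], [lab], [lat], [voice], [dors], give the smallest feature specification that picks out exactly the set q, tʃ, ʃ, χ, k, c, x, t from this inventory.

[-voice, -lab]

Every target segment is [-voice], [-labial]; each remaining inventory member fails at least one of these. Each conjunct is needed — [-labial] alone would also admit /ʎ, ɣ, ɾ, d, …/; [-voice] alone would also admit /p, ɸ/ — and no other single listed feature has exactly this extension, so two is the minimum.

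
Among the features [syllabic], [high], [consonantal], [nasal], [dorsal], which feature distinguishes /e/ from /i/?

The two segments share [+syllabic], [−consonantal], [−nasal], [+dorsal]. The only feature from the list on which they differ: /e/ is [−high] while /i/ is [+high].

[high]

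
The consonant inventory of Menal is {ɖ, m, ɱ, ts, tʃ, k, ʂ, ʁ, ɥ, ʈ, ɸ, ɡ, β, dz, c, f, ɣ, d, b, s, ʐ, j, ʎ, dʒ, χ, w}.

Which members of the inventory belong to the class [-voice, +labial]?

ɸ, f

Checking each segment against [-voice], [+labial]: /ɸ/ (voiceless bilabial fricative), /f/ (voiceless labiodental fricative) satisfy every feature; every other segment in the inventory fails at least one.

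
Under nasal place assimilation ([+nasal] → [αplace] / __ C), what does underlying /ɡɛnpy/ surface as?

[ɡɛmpy]

In /ɡɛnpy/, the nasal /n/ precedes /p/, which is [+labial]. The nasal assimilates in place, becoming the [+labial] nasal /m/. The surface form is [ɡɛmpy].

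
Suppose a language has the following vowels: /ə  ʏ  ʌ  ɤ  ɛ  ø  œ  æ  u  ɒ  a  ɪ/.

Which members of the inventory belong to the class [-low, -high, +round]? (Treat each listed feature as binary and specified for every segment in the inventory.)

ø, œ

Checking each segment against [-low], [-high], [+round]: /ø/ (mid front rounded tense vowel), /œ/ (mid front rounded lax vowel) satisfy every feature; every other segment in the inventory fails at least one.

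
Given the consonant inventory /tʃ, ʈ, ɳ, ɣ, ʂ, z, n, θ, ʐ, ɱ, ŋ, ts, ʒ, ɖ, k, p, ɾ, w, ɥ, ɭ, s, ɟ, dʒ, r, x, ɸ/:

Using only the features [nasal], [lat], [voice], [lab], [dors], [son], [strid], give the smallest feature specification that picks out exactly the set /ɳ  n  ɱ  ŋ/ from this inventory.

Every target segment is [+nasal] and no other inventory member is, so one feature is enough.

[+nasal]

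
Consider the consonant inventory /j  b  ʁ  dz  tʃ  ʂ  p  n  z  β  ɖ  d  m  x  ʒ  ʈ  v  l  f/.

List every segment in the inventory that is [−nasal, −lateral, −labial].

Checking each segment against [−nasal], [−lateral], [−labial]: /j/ (palatal glide), /ʁ/ (voiced uvular fricative), /dz/ (voiced alveolar affricate), /tʃ/ (voiceless postalveolar affricate), /ʂ/ (voiceless retroflex fricative), /z/ (voiced alveolar fricative), among others, satisfy every feature; every other segment in the inventory fails at least one.

j, ʁ, dz, tʃ, ʂ, z, ɖ, d, x, ʒ, ʈ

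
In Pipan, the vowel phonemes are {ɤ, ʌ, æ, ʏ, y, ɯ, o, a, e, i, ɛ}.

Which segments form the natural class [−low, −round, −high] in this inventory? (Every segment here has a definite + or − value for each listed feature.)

ɤ, ʌ, e, ɛ

Eliminate segments failing any feature: /æ, a/ are [+low]; /ʏ, y, o/ are [+round]; /ɯ, i/ are [+high]. The remaining /ɤ, ʌ, e, ɛ/ satisfy [−low], [−round], [−high].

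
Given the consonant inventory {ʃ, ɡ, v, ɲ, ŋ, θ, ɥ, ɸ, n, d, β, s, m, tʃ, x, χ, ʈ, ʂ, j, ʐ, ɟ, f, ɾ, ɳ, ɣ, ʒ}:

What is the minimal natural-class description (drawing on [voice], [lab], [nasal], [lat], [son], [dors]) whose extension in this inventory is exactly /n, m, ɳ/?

The class [+nasal], [-dorsal] has exactly /n, m, ɳ/ as its extension in this inventory. No smaller conjunction from the listed features achieves this: [-dorsal] alone would also admit /ʃ, v, θ, ɸ, …/; [+nasal] alone would also admit /ɲ, ŋ/; and checking the remaining single features turns up none with this extension.

[+nasal, -dors]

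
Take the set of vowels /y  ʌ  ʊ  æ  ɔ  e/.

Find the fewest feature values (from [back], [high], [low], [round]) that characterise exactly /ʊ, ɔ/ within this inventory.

[+back, +round]

/ʊ, ɔ/ are all [+back], [+round], and no other segment in the inventory matches both values. Dropping any one of them over-generates: [+round] alone would also admit /y/; [+back] alone would also admit /ʌ/. No other single listed feature picks out exactly this set either, so fewer than two features will not do.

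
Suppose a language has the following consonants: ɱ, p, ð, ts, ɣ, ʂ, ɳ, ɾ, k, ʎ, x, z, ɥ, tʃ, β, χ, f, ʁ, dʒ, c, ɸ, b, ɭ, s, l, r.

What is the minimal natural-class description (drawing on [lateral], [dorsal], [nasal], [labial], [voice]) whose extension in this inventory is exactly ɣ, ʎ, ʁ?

[+voice, -labial, +dorsal]

Every target segment is [+voice], [-labial], [+dorsal]; each remaining inventory member fails at least one of these. Each conjunct is needed — [-labial, +dorsal] alone would also admit /k, x, χ, c/; [+voice, +dorsal] alone would also admit /ɥ/; [+voice, -labial] alone would also admit /ð, ɳ, ɾ, z, …/ — and no other combination of two listed features has exactly this extension, so three is the minimum.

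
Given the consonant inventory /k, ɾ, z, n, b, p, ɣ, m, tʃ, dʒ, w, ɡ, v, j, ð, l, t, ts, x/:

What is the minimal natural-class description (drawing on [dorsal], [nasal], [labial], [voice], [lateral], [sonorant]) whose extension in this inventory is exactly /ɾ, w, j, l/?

[+sonorant, -nasal]

/ɾ, w, j, l/ are all [+sonorant], [-nasal], and no other segment in the inventory matches both values. Dropping any one of them over-generates: [-nasal] alone would also admit /k, z, b, p, …/; [+sonorant] alone would also admit /n, m/. No other single listed feature picks out exactly this set either, so fewer than two features will not do.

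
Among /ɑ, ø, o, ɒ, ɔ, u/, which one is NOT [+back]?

/ɑ, ɒ, o, u, ɔ/ are all [+back]; /ø/ (mid front rounded tense vowel) is [-back].

ø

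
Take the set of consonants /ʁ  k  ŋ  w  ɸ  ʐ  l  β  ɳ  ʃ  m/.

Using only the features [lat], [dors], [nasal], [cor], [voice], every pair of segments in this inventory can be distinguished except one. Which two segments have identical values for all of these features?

w, ʁ

On the given features, /w/ and /ʁ/ have an identical profile: [−lateral], [+dorsal], [−nasal], [−coronal], [+voice]. No other two segments in the inventory coincide on all 5 features. (They do differ in [labial], [round] and [high], which are not among the given features.)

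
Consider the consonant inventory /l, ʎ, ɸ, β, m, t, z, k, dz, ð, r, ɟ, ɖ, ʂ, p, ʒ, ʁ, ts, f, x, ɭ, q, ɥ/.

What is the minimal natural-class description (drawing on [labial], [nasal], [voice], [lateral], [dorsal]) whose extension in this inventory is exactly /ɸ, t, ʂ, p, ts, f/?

[−voice, −dorsal]

Every target segment is [−voice], [−dorsal]; each remaining inventory member fails at least one of these. Each conjunct is needed — [−dorsal] alone would also admit /l, β, m, z, …/; [−voice] alone would also admit /k, x, q/ — and no other single listed feature has exactly this extension, so two is the minimum.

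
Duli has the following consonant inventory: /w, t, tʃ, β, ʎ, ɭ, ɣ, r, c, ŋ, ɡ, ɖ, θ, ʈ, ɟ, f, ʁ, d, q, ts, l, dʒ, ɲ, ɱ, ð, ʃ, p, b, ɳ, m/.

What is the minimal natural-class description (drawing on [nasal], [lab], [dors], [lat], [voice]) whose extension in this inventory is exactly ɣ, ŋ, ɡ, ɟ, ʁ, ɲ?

The class [+voice], [-lateral], [-labial], [+dorsal] has exactly /ɣ, ŋ, ɡ, ɟ, ʁ, ɲ/ as its extension in this inventory. No smaller conjunction from the listed features achieves this: [-lateral, -labial, +dorsal] alone would also admit /c, q/; [+voice, -labial, +dorsal] alone would also admit /ʎ/; [+voice, -lateral, +dorsal] alone would also admit /w/; [+voice, -lateral, -labial] alone would also admit /r, ɖ, d, dʒ, …/; and checking the remaining three-feature bundles turns up none with this extension.

[+voice, -lat, -lab, +dors]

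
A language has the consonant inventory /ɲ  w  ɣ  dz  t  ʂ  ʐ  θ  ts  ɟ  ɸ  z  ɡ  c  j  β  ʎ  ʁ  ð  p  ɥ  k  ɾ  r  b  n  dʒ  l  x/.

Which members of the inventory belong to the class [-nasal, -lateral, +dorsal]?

Checking each segment against [-nasal], [-lateral], [+dorsal]: /w/ (labial-velar glide), /ɣ/ (voiced velar fricative), /ɟ/ (voiced palatal stop), /ɡ/ (voiced velar stop), /c/ (voiceless palatal stop), /j/ (palatal glide), among others, satisfy every feature; every other segment in the inventory fails at least one.

w, ɣ, ɟ, ɡ, c, j, ʁ, ɥ, k, x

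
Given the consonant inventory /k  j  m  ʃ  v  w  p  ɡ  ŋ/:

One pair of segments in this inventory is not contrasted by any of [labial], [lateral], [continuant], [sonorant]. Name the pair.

ɡ, k

Both /ɡ/ and /k/ are [−labial], [−lateral], [−continuant], [−sonorant]. Since the list omits [voice] — which does distinguish the voiced velar stop from the voiceless velar stop — this pair collapses; all other pairs remain distinct.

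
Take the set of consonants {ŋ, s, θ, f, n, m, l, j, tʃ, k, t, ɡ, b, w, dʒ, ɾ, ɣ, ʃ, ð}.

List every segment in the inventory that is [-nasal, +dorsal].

First, the [-nasal] segments are /s, θ, f, l, j, tʃ, k, t, ɡ, b, w, dʒ, ɾ, ɣ, ʃ, ð/.
Of those, [+dorsal] leaves /j, k, ɡ, w, ɣ/.

j, k, ɡ, w, ɣ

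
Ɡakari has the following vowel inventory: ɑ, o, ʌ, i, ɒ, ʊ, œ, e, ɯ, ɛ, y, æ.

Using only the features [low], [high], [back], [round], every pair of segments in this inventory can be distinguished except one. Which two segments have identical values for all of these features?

On the given features, /ɛ/ and /e/ have an identical profile: [-low], [-high], [-back], [-round]. No other two segments in the inventory coincide on all 4 features. (They do differ in [tense], which is not among the given features.)

ɛ, e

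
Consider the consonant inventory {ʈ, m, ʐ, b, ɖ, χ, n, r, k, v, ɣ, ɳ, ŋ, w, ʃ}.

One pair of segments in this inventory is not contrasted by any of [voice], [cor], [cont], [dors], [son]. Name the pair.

ɳ, n

On the given features, /ɳ/ and /n/ have an identical profile: [+voice], [+coronal], [−continuant], [−dorsal], [+sonorant]. No other two segments in the inventory coincide on all 5 features. (They do differ in [anterior], which is not among the given features.)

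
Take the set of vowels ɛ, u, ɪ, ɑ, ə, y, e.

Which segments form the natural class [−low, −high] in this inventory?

Among the inventory, the [−low] segments are /ɛ, u, ɪ, ə, y, e/.
Then [−high] leaves /ɛ, ə, e/.

ɛ, ə, e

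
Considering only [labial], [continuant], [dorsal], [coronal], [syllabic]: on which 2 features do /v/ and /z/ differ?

[labial], [coronal]

The two segments share [+continuant], [−dorsal], [−syllabic]. The only features from the list on which they differ: /v/ is [+labial] while /z/ is [−labial]; /v/ is [−coronal] while /z/ is [+coronal].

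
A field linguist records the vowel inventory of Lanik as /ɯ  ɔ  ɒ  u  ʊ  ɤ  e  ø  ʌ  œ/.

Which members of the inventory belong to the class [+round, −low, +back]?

Eliminate segments failing any feature: /ɯ, ɤ, e, ʌ/ are [−round]; /ɒ/ is [+low]; /ø, œ/ are [−back]. The remaining /ɔ, u, ʊ/ satisfy [+round], [−low], [+back].

ɔ, u, ʊ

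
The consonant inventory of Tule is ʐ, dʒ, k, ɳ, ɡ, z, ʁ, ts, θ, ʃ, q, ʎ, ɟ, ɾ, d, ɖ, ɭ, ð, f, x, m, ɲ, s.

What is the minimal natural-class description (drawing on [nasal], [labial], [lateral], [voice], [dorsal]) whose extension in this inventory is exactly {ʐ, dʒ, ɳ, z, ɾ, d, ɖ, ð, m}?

[+voice, -lateral, -dorsal]

The class [+voice], [-lateral], [-dorsal] has exactly /ʐ, dʒ, ɳ, z, ɾ, d, ɖ, ð, m/ as its extension in this inventory. No smaller conjunction from the listed features achieves this: [-lateral, -dorsal] alone would also admit /ts, θ, ʃ, f, …/; [+voice, -dorsal] alone would also admit /ɭ/; [+voice, -lateral] alone would also admit /ɡ, ʁ, ɟ, ɲ/; and checking the remaining two-feature bundles turns up none with this extension.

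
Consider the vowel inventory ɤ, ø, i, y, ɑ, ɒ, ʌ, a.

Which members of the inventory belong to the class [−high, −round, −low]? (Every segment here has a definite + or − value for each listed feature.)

ɤ, ʌ

Among the inventory, the [−high] segments are /ɤ, ø, ɑ, ɒ, ʌ, a/.
Among these, [−round] gives /ɤ, ɑ, ʌ, a/.
Within that set, [−low] leaves /ɤ, ʌ/.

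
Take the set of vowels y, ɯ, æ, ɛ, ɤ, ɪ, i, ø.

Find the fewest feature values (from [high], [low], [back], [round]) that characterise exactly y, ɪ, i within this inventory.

The class [+high], [-back] has exactly /y, ɪ, i/ as its extension in this inventory. No smaller conjunction from the listed features achieves this: [-back] alone would also admit /æ, ɛ, ø/; [+high] alone would also admit /ɯ/; and checking the remaining single features turns up none with this extension.

[+high, -back]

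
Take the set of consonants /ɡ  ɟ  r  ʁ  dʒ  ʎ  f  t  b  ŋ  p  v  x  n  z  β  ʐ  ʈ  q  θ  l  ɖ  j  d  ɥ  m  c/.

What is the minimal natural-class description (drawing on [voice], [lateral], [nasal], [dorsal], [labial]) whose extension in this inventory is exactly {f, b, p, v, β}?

[-nasal, +labial, -dorsal]

The class [-nasal], [+labial], [-dorsal] has exactly /f, b, p, v, β/ as its extension in this inventory. No smaller conjunction from the listed features achieves this: [+labial, -dorsal] alone would also admit /m/; [-nasal, -dorsal] alone would also admit /r, dʒ, t, z, …/; [-nasal, +labial] alone would also admit /ɥ/; and checking the remaining two-feature bundles turns up none with this extension.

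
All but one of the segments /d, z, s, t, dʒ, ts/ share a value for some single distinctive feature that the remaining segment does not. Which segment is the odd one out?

dʒ

[distributed] (equivalently [anterior]) groups all but one: /ts, t, d, s, z/ share [−distributed] while /dʒ/ (voiced postalveolar affricate) alone is [+distributed]. Removing any other segment would not leave a single-feature class that excludes it.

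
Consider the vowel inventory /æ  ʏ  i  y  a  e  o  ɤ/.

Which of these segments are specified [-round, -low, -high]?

First, the [-round] segments are /æ, i, a, e, ɤ/.
Then [-low] gives /i, e, ɤ/.
Among these, [-high] leaves /e, ɤ/.

e, ɤ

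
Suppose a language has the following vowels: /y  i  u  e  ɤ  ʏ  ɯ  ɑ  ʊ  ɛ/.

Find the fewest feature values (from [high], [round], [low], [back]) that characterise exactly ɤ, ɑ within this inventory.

/ɤ, ɑ/ are all [-high], [+back], and no other segment in the inventory matches both values. Dropping any one of them over-generates: [+back] alone would also admit /u, ɯ, ʊ/; [-high] alone would also admit /e, ɛ/. No other single listed feature picks out exactly this set either, so fewer than two features will not do.

[-high, +back]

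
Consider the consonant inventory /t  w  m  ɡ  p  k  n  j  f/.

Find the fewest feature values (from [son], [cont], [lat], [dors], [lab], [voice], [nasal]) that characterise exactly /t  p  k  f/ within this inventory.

[−voice]

The target set is precisely the extension of [−voice] in this inventory.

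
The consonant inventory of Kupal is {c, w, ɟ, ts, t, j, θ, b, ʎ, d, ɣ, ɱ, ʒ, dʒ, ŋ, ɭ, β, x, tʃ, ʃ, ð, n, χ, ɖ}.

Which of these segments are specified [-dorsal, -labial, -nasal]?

Among the inventory, the [-dorsal] segments are /ts, t, θ, b, d, ɱ, ʒ, dʒ, ɭ, β, tʃ, ʃ, ð, n, ɖ/.
Intersecting with [-labial] gives /ts, t, θ, d, ʒ, dʒ, ɭ, tʃ, ʃ, ð, n, ɖ/.
Within that set, [-nasal] leaves /ts, t, θ, d, ʒ, dʒ, ɭ, tʃ, ʃ, ð, ɖ/.

ts, t, θ, d, ʒ, dʒ, ɭ, tʃ, ʃ, ð, ɖ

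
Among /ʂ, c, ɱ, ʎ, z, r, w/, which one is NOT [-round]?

/ʂ, ʎ, z, ɱ, c, r/ are all [-round]; /w/ (labial-velar glide) is [+round].

w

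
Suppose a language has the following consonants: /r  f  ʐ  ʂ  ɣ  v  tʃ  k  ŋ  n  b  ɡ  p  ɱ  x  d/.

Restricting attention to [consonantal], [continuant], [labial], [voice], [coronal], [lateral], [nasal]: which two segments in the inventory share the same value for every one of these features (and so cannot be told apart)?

Both /r/ and /ʐ/ are [+consonantal], [+continuant], [−labial], [+voice], [+coronal], [−lateral], [−nasal]. Since the list omits [sonorant], [strident] and [anterior] — which do distinguish the alveolar trill from the voiced retroflex fricative — this pair collapses; all other pairs remain distinct.

r, ʐ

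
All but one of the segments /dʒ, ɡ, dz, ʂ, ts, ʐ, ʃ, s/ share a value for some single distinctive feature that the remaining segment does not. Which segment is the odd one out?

/ts, ʃ, dʒ, s, dz, ʂ, ʐ/ are all [+strident], but /ɡ/ (voiced velar stop) is [-strident]. No other single segment can be removed to leave a set sharing one feature value that the removed segment lacks, so /ɡ/ is the odd one out.

ɡ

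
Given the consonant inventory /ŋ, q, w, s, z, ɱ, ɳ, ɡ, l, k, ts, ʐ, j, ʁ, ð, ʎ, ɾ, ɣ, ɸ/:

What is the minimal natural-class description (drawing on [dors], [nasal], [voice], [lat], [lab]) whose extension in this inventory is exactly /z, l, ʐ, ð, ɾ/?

[+voice, −nasal, −dors]

/z, l, ʐ, ð, ɾ/ are all [+voice], [−nasal], [−dorsal], and no other segment in the inventory matches all three values. Dropping any one of them over-generates: [−nasal, −dorsal] alone would also admit /s, ts, ɸ/; [+voice, −dorsal] alone would also admit /ɱ, ɳ/; [+voice, −nasal] alone would also admit /w, ɡ, j, ʁ, …/. No other combination of two listed features picks out exactly this set either, so fewer than three features will not do.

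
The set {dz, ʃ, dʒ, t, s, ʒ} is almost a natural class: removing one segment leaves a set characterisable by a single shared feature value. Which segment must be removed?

t

/dʒ, ʒ, s, ʃ, dz/ are all [+strident], but /t/ (voiceless alveolar stop) is [−strident]. No other single segment can be removed to leave a set sharing one feature value that the removed segment lacks, so /t/ is the odd one out.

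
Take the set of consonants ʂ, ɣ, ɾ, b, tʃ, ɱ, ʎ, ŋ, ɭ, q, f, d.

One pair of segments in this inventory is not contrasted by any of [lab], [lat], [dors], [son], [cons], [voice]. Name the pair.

tʃ, ʂ

/tʃ/ (voiceless postalveolar affricate) and /ʂ/ (voiceless retroflex fricative) are both [−labial], [−lateral], [−dorsal], [−sonorant], [+consonantal], [−voice], so none of the listed features separates them. (They do differ in [continuant] and [distributed], which are not among the given features.) Every other pair in the inventory differs on at least one listed feature.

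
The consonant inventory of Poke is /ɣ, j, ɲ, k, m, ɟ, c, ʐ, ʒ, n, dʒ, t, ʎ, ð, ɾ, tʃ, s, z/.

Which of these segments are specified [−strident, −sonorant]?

Among the inventory, the [−strident] segments are /ɣ, j, ɲ, k, m, ɟ, c, n, t, ʎ, ð, ɾ/.
Then [−sonorant] leaves /ɣ, k, ɟ, c, t, ð/.

ɣ, k, ɟ, c, t, ð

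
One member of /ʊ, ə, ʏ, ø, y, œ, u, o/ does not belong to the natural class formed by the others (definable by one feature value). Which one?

ə

/ʊ, o, œ, y, ʏ, ø, u/ are all [+round], but /ə/ (mid central vowel (schwa)) is [−round]. No other single segment can be removed to leave a set sharing one feature value that the removed segment lacks, so /ə/ is the odd one out.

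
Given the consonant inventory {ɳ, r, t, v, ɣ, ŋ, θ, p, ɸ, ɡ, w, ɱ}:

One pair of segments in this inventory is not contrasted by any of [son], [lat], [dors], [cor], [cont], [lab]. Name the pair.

v, ɸ

On the given features, /v/ and /ɸ/ have an identical profile: [-sonorant], [-lateral], [-dorsal], [-coronal], [+continuant], [+labial]. No other two segments in the inventory coincide on all 6 features. (They do differ in [voice], which is not among the given features.)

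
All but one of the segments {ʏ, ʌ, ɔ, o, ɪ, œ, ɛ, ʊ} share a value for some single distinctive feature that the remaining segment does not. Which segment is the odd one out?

[tense] groups all but one: /ʌ, ʏ, œ, ɪ, ʊ, ɔ, ɛ/ share [−tense] while /o/ (mid back rounded tense vowel) alone is [+tense]. Removing any other segment would not leave a single-feature class that excludes it.

o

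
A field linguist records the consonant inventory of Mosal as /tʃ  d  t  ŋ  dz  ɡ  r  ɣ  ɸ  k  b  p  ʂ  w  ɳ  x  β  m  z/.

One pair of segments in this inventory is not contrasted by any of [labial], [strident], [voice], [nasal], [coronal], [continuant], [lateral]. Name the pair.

/w/ (labial-velar glide) and /β/ (voiced bilabial fricative) are both [+labial], [−strident], [+voice], [−nasal], [−coronal], [+continuant], [−lateral], so none of the listed features separates them. (They do differ in [sonorant], [round] and [dorsal], which are not among the given features.) Every other pair in the inventory differs on at least one listed feature.

w, β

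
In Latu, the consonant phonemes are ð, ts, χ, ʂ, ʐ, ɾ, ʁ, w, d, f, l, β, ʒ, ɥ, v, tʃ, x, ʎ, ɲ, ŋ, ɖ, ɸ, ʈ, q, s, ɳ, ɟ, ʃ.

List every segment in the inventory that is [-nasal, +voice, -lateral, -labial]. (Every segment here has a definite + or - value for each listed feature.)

Checking each segment against [-nasal], [+voice], [-lateral], [-labial]: /ð/ (voiced dental fricative), /ʐ/ (voiced retroflex fricative), /ɾ/ (alveolar tap), /ʁ/ (voiced uvular fricative), /d/ (voiced alveolar stop), /ʒ/ (voiced postalveolar fricative), among others, satisfy every feature; every other segment in the inventory fails at least one.

ð, ʐ, ɾ, ʁ, d, ʒ, ɖ, ɟ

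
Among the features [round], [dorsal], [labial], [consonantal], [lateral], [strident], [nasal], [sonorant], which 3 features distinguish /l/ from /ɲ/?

/l/ (alveolar lateral approximant) and /ɲ/ (palatal nasal) agree on [−round], [−labial], [+consonantal], [−strident], [+sonorant]. They differ on [nasal] (/l/ [−], /ɲ/ [+]), [lateral] (/l/ [+], /ɲ/ [−]), [dorsal] (/l/ [−], /ɲ/ [+]).

[nasal], [lateral], [dorsal]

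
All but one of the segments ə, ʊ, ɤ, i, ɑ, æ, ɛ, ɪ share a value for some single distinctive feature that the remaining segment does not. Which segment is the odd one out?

ʊ

The remaining segments after removing /ʊ/ share [−round]; /ʊ/ (high back rounded lax vowel) is [+round]. For every other candidate removal, the leftover set fails to share any single feature value that the removed segment lacks.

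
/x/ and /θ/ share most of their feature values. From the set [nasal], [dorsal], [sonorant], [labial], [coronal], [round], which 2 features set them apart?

/x/ (voiceless velar fricative) and /θ/ (voiceless dental fricative) agree on [−nasal], [−sonorant], [−labial], [−round]. They differ on [coronal] (/x/ [−], /θ/ [+]), [dorsal] (/x/ [+], /θ/ [−]).

[coronal], [dorsal]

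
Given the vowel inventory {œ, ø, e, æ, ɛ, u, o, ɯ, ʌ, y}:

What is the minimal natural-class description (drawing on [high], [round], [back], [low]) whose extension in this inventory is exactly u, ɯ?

[+high, +back]

/u, ɯ/ are all [+high], [+back], and no other segment in the inventory matches both values. Dropping any one of them over-generates: [+back] alone would also admit /o, ʌ/; [+high] alone would also admit /y/. No other single listed feature picks out exactly this set either, so fewer than two features will not do.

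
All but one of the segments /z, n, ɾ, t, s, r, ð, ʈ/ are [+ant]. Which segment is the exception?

/ʈ/ is the voiceless retroflex stop, which is [−anterior]; the rest — /ɾ, r, n, t, z, s, ð/ — are [+anterior].

ʈ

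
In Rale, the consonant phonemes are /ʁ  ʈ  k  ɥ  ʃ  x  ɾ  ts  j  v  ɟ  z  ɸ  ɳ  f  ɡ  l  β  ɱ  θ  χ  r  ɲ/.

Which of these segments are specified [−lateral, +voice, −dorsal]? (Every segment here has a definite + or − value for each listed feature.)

Checking each segment against [−lateral], [+voice], [−dorsal]: /ɾ/ (alveolar tap), /v/ (voiced labiodental fricative), /z/ (voiced alveolar fricative), /ɳ/ (retroflex nasal), /β/ (voiced bilabial fricative), /ɱ/ (labiodental nasal), among others, satisfy every feature; every other segment in the inventory fails at least one.

ɾ, v, z, ɳ, β, ɱ, r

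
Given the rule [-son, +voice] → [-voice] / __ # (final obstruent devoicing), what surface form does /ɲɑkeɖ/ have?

[ɲɑkeʈ]

The only segment in the rule's environment that also matches [-son, +voice] is /ɖ/. Applying [-voice] turns the voiced retroflex stop into /ʈ/ (voiceless retroflex stop), giving [ɲɑkeʈ].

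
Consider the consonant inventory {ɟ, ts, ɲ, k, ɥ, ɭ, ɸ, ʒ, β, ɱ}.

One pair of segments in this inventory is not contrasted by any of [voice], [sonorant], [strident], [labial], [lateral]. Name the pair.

ɥ, ɱ

Both /ɥ/ and /ɱ/ are [+voice], [+sonorant], [−strident], [+labial], [−lateral]. Since the list omits [nasal], [continuant], [round] and [dorsal] — which do distinguish the labial-palatal glide from the labiodental nasal — this pair collapses; all other pairs remain distinct.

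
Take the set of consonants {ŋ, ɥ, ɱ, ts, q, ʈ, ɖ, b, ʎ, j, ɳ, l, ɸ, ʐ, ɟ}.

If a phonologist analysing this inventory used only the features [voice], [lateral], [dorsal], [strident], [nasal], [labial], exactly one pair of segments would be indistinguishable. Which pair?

ɟ, j

/ɟ/ (voiced palatal stop) and /j/ (palatal glide) are both [+voice], [−lateral], [+dorsal], [−strident], [−nasal], [−labial], so none of the listed features separates them. (They do differ in [sonorant] and [continuant], which are not among the given features.) Every other pair in the inventory differs on at least one listed feature.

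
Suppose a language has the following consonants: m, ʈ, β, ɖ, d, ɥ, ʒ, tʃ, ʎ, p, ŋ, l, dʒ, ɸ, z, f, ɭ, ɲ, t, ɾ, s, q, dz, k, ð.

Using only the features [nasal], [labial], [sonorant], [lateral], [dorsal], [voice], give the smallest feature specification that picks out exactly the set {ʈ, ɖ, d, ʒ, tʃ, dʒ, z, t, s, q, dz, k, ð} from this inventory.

Every target segment is [−sonorant], [−labial]; each remaining inventory member fails at least one of these. Each conjunct is needed — [−labial] alone would also admit /ʎ, ŋ, l, ɭ, …/; [−sonorant] alone would also admit /β, p, ɸ, f/ — and no other single listed feature has exactly this extension, so two is the minimum.

[−sonorant, −labial]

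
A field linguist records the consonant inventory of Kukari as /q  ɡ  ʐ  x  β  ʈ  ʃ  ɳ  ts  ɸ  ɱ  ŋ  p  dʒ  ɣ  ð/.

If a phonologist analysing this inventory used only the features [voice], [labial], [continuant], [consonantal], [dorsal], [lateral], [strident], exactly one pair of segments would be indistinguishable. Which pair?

On the given features, /ɡ/ and /ŋ/ have an identical profile: [+voice], [-labial], [-continuant], [+consonantal], [+dorsal], [-lateral], [-strident]. No other two segments in the inventory coincide on all 7 features. (They do differ in [sonorant] and [nasal], which are not among the given features.)

ɡ, ŋ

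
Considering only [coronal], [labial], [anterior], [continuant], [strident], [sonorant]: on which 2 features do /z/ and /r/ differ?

/z/ is the voiced alveolar fricative and /r/ is the alveolar trill. Both are [+coronal], [-labial], [+anterior], [+continuant]. /z/ is [-sonorant] while /r/ is [+sonorant]; /z/ is [+strident] while /r/ is [-strident], so the distinguishing features are [sonorant], [strident].

[sonorant], [strident]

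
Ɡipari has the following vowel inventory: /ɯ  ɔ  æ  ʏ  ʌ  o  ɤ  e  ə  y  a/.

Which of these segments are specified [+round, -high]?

ɔ, o

Checking each segment against [+round], [-high]: /ɔ/ (mid back rounded lax vowel), /o/ (mid back rounded tense vowel) satisfy every feature; every other segment in the inventory fails at least one.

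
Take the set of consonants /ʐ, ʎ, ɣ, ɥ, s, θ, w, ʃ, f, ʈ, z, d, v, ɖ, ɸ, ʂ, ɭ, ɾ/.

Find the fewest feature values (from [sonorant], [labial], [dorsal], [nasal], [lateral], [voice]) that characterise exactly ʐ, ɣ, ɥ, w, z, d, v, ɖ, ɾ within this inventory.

/ʐ, ɣ, ɥ, w, z, d, v, ɖ, ɾ/ are all [+voice], [-lateral], and no other segment in the inventory matches both values. Dropping any one of them over-generates: [-lateral] alone would also admit /s, θ, ʃ, f, …/; [+voice] alone would also admit /ʎ, ɭ/. No other single listed feature picks out exactly this set either, so fewer than two features will not do.

[+voice, -lateral]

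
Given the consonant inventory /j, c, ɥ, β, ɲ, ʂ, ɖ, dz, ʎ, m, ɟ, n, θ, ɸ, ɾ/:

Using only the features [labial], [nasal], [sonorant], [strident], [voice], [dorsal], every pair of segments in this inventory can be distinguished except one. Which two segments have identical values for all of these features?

Both /ʎ/ and /j/ are [−labial], [−nasal], [+sonorant], [−strident], [+voice], [+dorsal]. Since the list omits [lateral] — which does distinguish the palatal lateral approximant from the palatal glide — this pair collapses; all other pairs remain distinct.

ʎ, j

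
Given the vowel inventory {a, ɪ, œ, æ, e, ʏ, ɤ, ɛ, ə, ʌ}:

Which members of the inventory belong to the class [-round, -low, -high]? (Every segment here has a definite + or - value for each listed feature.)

e, ɤ, ɛ, ə, ʌ

Checking each segment against [-round], [-low], [-high]: /e/ (mid front unrounded tense vowel), /ɤ/ (mid back unrounded tense vowel), /ɛ/ (mid front unrounded lax vowel), /ə/ (mid central vowel (schwa)), /ʌ/ (mid back unrounded lax vowel) satisfy every feature; every other segment in the inventory fails at least one.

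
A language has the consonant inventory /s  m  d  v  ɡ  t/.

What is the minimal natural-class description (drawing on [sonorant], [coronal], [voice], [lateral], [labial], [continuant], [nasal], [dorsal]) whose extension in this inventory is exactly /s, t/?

/s, t/ are exactly the [−voice] segments in the inventory, so a single feature suffices.

[−voice]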